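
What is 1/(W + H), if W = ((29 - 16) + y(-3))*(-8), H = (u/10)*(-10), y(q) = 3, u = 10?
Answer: -1/138 ≈ -0.0072464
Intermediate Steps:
H = -10 (H = (10/10)*(-10) = ((⅒)*10)*(-10) = 1*(-10) = -10)
W = -128 (W = ((29 - 16) + 3)*(-8) = (13 + 3)*(-8) = 16*(-8) = -128)
1/(W + H) = 1/(-128 - 10) = 1/(-138) = -1/138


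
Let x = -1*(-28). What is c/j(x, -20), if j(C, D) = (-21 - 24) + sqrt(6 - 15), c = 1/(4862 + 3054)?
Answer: -5/1789016 - I/5367048 ≈ -2.7948e-6 - 1.8632e-7*I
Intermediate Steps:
c = 1/7916 ≈ 0.00012633
x = 28
j(C, D) = -45 + 3*I (j(C, D) = -45 + sqrt(-9) = -45 + 3*I)
c/j(x, -20) = 1/(7916*(-45 + 3*I)) = ((-45 - 3*I)/2034)/7916 = (-45 - 3*I)/16101144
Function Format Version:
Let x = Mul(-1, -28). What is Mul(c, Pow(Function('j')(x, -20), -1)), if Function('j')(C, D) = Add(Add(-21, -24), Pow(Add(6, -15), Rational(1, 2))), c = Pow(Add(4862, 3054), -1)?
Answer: Add(Rational(-5, 1789016), Mul(Rational(-1, 5367048), I)) ≈ Add(-2.7948e-6, Mul(-1.8632e-7, I))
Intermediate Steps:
c = Rational(1, 7916) (c = Pow(7916, -1) = Rational(1, 7916) ≈ 0.00012633)
x = 28
Function('j')(C, D) = Add(-45, Mul(3, I)) (Function('j')(C, D) = Add(-45, Pow(-9, Rational(1, 2))) = Add(-45, Mul(3, I)))
Mul(c, Pow(Function('j')(x, -20), -1)) = Mul(Rational(1, 7916), Pow(Add(-45, Mul(3, I)), -1)) = Mul(Rational(1, 7916), Mul(Rational(1, 2034), Add(-45, Mul(-3, I)))) = Mul(Rational(1, 16101144), Add(-45, Mul(-3, I)))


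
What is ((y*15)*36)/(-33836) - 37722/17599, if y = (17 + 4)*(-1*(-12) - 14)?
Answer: -219304068/148869941 ≈ -1.4731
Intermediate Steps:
y = -42 (y = 21*(12 - 14) = 21*(-2) = -42)
((y*15)*36)/(-33836) - 37722/17599 = (-42*15*36)/(-33836) - 37722/17599 = -630*36*(-1/33836) - 37722*1/17599 = -22680*(-1/33836) - 37722/17599 = 5670/8459 - 37722/17599 = -219304068/148869941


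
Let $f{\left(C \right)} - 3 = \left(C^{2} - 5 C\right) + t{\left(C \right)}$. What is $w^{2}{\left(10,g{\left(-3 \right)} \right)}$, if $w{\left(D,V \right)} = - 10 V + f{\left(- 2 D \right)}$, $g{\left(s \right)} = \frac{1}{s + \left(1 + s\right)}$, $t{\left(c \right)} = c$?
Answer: $235225$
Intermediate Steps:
$f{\left(C \right)} = 3 + C^{2} - 4 C$ ($f{\left(C \right)} = 3 + \left(\left(C^{2} - 5 C\right) + C\right) = 3 + \left(C^{2} - 4 C\right) = 3 + C^{2} - 4 C$)
$g{\left(s \right)} = \frac{1}{1 + 2 s}$
$w{\left(D,V \right)} = 3 - 10 V + 4 D^{2} + 8 D$ ($w{\left(D,V \right)} = - 10 V + \left(3 + \left(- 2 D\right)^{2} - 4 \left(- 2 D\right)\right) = - 10 V + \left(3 + 4 D^{2} + 8 D\right) = 3 - 10 V + 4 D^{2} + 8 D$)
$w^{2}{\left(10,g{\left(-3 \right)} \right)} = \left(3 - \frac{10}{1 + 2 \left(-3\right)} + 4 \cdot 10^{2} + 8 \cdot 10\right)^{2} = \left(3 - \frac{10}{1 - 6} + 4 \cdot 100 + 80\right)^{2} = \left(3 - \frac{10}{-5} + 400 + 80\right)^{2} = \left(3 - -2 + 400 + 80\right)^{2} = \left(3 + 2 + 400 + 80\right)^{2} = 485^{2} = 235225$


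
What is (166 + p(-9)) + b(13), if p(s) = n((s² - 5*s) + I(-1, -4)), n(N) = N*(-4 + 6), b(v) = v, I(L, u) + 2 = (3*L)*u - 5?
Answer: 441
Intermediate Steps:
I(L, u) = -7 + 3*L*u (I(L, u) = -2 + ((3*L)*u - 5) = -2 + (3*L*u - 5) = -2 + (-5 + 3*L*u) = -7 + 3*L*u)
n(N) = 2*N (n(N) = N*2 = 2*N)
p(s) = 10 - 10*s + 2*s² (p(s) = 2*((s² - 5*s) + (-7 + 3*(-1)*(-4))) = 2*((s² - 5*s) + (-7 + 12)) = 2*((s² - 5*s) + 5) = 2*(5 + s² - 5*s) = 10 - 10*s + 2*s²)
(166 + p(-9)) + b(13) = (166 + (10 - 10*(-9) + 2*(-9)²)) + 13 = (166 + (10 + 90 + 2*81)) + 13 = (166 + (10 + 90 + 162)) + 13 = (166 + 262) + 13 = 428 + 13 = 441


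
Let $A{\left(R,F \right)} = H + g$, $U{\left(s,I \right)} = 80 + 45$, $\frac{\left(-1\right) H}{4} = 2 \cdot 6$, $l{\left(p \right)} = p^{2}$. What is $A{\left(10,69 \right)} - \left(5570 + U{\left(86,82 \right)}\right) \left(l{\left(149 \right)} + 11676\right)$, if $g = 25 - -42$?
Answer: $-192929496$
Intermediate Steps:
$H = -48$ ($H = - 4 \cdot 2 \cdot 6 = \left(-4\right) 12 = -48$)
$g = 67$ ($g = 25 + 42 = 67$)
$U{\left(s,I \right)} = 125$
$A{\left(R,F \right)} = 19$ ($A{\left(R,F \right)} = -48 + 67 = 19$)
$A{\left(10,69 \right)} - \left(5570 + U{\left(86,82 \right)}\right) \left(l{\left(149 \right)} + 11676\right) = 19 - \left(5570 + 125\right) \left(149^{2} + 11676\right) = 19 - 5695 \left(22201 + 11676\right) = 19 - 5695 \cdot 33877 = 19 - 192929515 = -192929496$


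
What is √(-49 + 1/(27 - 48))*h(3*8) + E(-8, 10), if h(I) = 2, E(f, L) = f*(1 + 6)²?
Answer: -392 + 2*I*√21630/21 ≈ -392.0 + 14.007*I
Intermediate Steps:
E(f, L) = 49*f (E(f, L) = f*7² = f*49 = 49*f)
√(-49 + 1/(27 - 48))*h(3*8) + E(-8, 10) = √(-49 + 1/(27 - 48))*2 + 49*(-8) = √(-49 + 1/(-21))*2 - 392 = √(-49 - 1/21)*2 - 392 = √(-1030/21)*2 - 392 = (I*√21630/21)*2 - 392 = 2*I*√21630/21 - 392 = -392 + 2*I*√21630/21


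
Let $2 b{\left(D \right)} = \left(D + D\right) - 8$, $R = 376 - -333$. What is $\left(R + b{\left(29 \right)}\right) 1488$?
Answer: $1092192$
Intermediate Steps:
$R = 709$ ($R = 376 + 333 = 709$)
$b{\left(D \right)} = -4 + D$ ($b{\left(D \right)} = \frac{\left(D + D\right) - 8}{2} = \frac{2 D - 8}{2} = \frac{-8 + 2 D}{2} = -4 + D$)
$\left(R + b{\left(29 \right)}\right) 1488 = \left(709 + \left(-4 + 29\right)\right) 1488 = \left(709 + 25\right) 1488 = 734 \cdot 1488 = 1092192$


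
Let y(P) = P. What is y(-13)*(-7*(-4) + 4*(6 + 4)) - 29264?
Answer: -30148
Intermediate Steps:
y(-13)*(-7*(-4) + 4*(6 + 4)) - 29264 = -13*(-7*(-4) + 4*(6 + 4)) - 29264 = -13*(28 + 4*10) - 29264 = -13*(28 + 40) - 29264 = -13*68 - 29264 = -884 - 29264 = -30148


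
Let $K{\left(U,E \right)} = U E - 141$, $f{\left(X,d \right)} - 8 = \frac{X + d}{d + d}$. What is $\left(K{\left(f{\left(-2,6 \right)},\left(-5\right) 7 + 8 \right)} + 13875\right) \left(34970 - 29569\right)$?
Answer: $72962109$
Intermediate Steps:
$f{\left(X,d \right)} = 8 + \frac{X + d}{2 d}$ ($f{\left(X,d \right)} = 8 + \frac{X + d}{d + d} = 8 + \frac{X + d}{2 d}$)
$K{\left(U,E \right)} = -141 + E U$ ($K{\left(U,E \right)} = E U - 141 = -141 + E U$)
$\left(K{\left(f{\left(-2,6 \right)},\left(-5\right) 7 + 8 \right)} + 13875\right) \left(34970 - 29569\right) = \left(\left(-141 + \left(\left(-5\right) 7 + 8\right) \frac{-2 + 17 \cdot 6}{2 \cdot 6}\right) + 13875\right) \left(34970 - 29569\right) = \left(\left(-141 + \left(-35 + 8\right) \frac{1}{2} \cdot \frac{1}{6} \left(-2 + 102\right)\right) + 13875\right) 5401 = \left(\left(-141 - 27 \cdot \frac{1}{2} \cdot \frac{1}{6} \cdot 100\right) + 13875\right) 5401 = \left(\left(-141 - 225\right) + 13875\right) 5401 = \left(-366 + 13875\right) 5401 = 13509 \cdot 5401 = 72962109$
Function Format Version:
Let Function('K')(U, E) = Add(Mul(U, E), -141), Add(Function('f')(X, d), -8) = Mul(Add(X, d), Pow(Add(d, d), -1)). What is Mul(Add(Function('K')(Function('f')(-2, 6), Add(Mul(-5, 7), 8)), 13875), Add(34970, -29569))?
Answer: 72962109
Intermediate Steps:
Function('f')(X, d) = Add(8, Mul(Rational(1, 2), Pow(d, -1), Add(X, d))) (Function('f')(X, d) = Add(8, Mul(Add(X, d), Pow(Add(d, d), -1))) = Add(8, Mul(Add(X, d), Pow(Mul(2, d), -1))) = Add(8, Mul(Add(X, d), Mul(Rational(1, 2), Pow(d, -1)))) = Add(8, Mul(Rational(1, 2), Pow(d, -1), Add(X, d))))
Function('K')(U, E) = Add(-141, Mul(E, U)) (Function('K')(U, E) = Add(Mul(E, U), -141) = Add(-141, Mul(E, U)))
Mul(Add(Function('K')(Function('f')(-2, 6), Add(Mul(-5, 7), 8)), 13875), Add(34970, -29569)) = Mul(Add(Add(-141, Mul(Add(Mul(-5, 7), 8), Mul(Rational(1, 2), Pow(6, -1), Add(-2, Mul(17, 6))))), 13875), Add(34970, -29569)) = Mul(Add(Add(-141, Mul(Add(-35, 8), Mul(Rational(1, 2), Rational(1, 6), Add(-2, 102)))), 13875), 5401) = Mul(Add(Add(-141, Mul(-27, Mul(Rational(1, 2), Rational(1, 6), 100))), 13875), 5401) = Mul(Add(Add(-141, Mul(-27, Rational(25, 3))), 13875), 5401) = Mul(Add(Add(-141, -225), 13875), 5401) = Mul(Add(-366, 13875), 5401) = Mul(13509, 5401) = 72962109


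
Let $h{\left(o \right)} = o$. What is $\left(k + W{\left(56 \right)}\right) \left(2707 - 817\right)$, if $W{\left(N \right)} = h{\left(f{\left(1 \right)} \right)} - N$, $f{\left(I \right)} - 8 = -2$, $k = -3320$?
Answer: $-6369300$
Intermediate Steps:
$f{\left(I \right)} = 6$ ($f{\left(I \right)} = 8 - 2 = 6$)
$W{\left(N \right)} = 6 - N$
$\left(k + W{\left(56 \right)}\right) \left(2707 - 817\right) = \left(-3320 + \left(6 - 56\right)\right) \left(2707 - 817\right) = \left(-3320 + \left(6 - 56\right)\right) 1890 = \left(-3320 - 50\right) 1890 = \left(-3370\right) 1890 = -6369300$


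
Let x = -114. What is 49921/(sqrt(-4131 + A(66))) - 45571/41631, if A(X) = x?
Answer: -45571/41631 - 49921*I*sqrt(4245)/4245 ≈ -1.0946 - 766.2*I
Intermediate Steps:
A(X) = -114
49921/(sqrt(-4131 + A(66))) - 45571/41631 = 49921/(sqrt(-4131 - 114)) - 45571/41631 = 49921/(sqrt(-4245)) - 45571*1/41631 = 49921/((I*sqrt(4245))) - 45571/41631 = 49921*(-I*sqrt(4245)/4245) - 45571/41631 = -49921*I*sqrt(4245)/4245 - 45571/41631 = -45571/41631 - 49921*I*sqrt(4245)/4245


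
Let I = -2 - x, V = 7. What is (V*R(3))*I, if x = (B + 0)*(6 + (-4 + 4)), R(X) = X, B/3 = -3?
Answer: 1092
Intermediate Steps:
B = -9 (B = 3*(-3) = -9)
x = -54 (x = (-9 + 0)*(6 + (-4 + 4)) = -9*(6 + 0) = -9*6 = -54)
I = 52 (I = -2 - 1*(-54) = -2 + 54 = 52)
(V*R(3))*I = (7*3)*52 = 21*52 = 1092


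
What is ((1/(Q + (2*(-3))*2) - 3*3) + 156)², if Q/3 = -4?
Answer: 12439729/576 ≈ 21597.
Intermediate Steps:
Q = -12 (Q = 3*(-4) = -12)
((1/(Q + (2*(-3))*2) - 3*3) + 156)² = ((1/(-12 + (2*(-3))*2) - 3*3) + 156)² = ((1/(-12 - 6*2) - 9) + 156)² = ((1/(-12 - 12) - 9) + 156)² = ((1/(-24) - 9) + 156)² = ((-1/24 - 9) + 156)² = (-217/24 + 156)² = (3527/24)² = 12439729/576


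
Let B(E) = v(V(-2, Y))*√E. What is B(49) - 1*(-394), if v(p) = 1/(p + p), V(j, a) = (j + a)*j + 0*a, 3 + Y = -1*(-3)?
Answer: 3159/8 ≈ 394.88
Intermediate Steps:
Y = 0 (Y = -3 - 1*(-3) = -3 + 3 = 0)
V(j, a) = j*(a + j) (V(j, a) = (a + j)*j + 0 = j*(a + j) + 0 = j*(a + j))
v(p) = 1/(2*p)
B(E) = √E/8 (B(E) = (1/(2*((-2*(0 - 2)))))*√E = (1/(2*((-2*(-2)))))*√E = ((½)/4)*√E = ((½)*(¼))*√E = √E/8)
B(49) - 1*(-394) = √49/8 - 1*(-394) = (⅛)*7 + 394 = 7/8 + 394 = 3159/8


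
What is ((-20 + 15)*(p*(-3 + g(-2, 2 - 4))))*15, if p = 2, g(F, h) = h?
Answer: 750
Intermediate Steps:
((-20 + 15)*(p*(-3 + g(-2, 2 - 4))))*15 = ((-20 + 15)*(2*(-3 + (2 - 4))))*15 = -10*(-3 - 2)*15 = -10*(-5)*15 = -5*(-10)*15 = 50*15 = 750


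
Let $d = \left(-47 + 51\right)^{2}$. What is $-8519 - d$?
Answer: $-8535$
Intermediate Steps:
$d = 16$ ($d = 4^{2} = 16$)
$-8519 - d = -8519 - 16 = -8535$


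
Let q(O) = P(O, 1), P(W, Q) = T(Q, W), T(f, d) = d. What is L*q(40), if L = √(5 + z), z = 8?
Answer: 40*√13 ≈ 144.22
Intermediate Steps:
P(W, Q) = W
q(O) = O
L = √13 (L = √(5 + 8) = √13 ≈ 3.6056)
L*q(40) = √13*40 = 40*√13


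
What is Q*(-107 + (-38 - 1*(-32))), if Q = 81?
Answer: -9153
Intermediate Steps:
Q*(-107 + (-38 - 1*(-32))) = 81*(-107 + (-38 - 1*(-32))) = 81*(-107 + (-38 + 32)) = 81*(-107 - 6) = 81*(-113) = -9153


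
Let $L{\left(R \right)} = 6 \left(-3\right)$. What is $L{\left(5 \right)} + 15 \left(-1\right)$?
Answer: $-33$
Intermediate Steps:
$L{\left(R \right)} = -18$
$L{\left(5 \right)} + 15 \left(-1\right) = -18 + 15 \left(-1\right) = -18 - 15 = -33$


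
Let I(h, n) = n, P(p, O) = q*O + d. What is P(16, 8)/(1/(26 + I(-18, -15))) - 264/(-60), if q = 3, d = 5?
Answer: 1617/5 ≈ 323.40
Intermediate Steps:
P(p, O) = 5 + 3*O (P(p, O) = 3*O + 5 = 5 + 3*O)
P(16, 8)/(1/(26 + I(-18, -15))) - 264/(-60) = (5 + 3*8)/(1/(26 - 15)) - 264/(-60) = (5 + 24)/(1/11) - 264*(-1/60) = 29/(1/11) + 22/5 = 29*11 + 22/5 = 319 + 22/5 = 1617/5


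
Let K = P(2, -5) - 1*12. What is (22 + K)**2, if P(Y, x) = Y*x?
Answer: 0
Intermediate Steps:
K = -22 (K = 2*(-5) - 1*12 = -10 - 12 = -22)
(22 + K)**2 = (22 - 22)**2 = 0**2 = 0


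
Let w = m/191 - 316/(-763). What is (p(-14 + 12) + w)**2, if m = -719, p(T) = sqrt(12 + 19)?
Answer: 896760600040/21238107289 - 976482*sqrt(31)/145733 ≈ 4.9174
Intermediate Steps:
p(T) = sqrt(31)
w = -488241/145733 (w = -719/191 - 316/(-763) = -719*1/191 - 316*(-1/763) = -719/191 + 316/763 = -488241/145733 ≈ -3.3502)
(p(-14 + 12) + w)**2 = (sqrt(31) - 488241/145733)**2 = (-488241/145733 + sqrt(31))**2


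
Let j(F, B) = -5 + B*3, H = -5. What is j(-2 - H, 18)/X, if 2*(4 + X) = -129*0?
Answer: -49/4 ≈ -12.250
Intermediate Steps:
X = -4 (X = -4 + (-129*0)/2 = -4 + (1/2)*0 = -4 + 0 = -4)
j(F, B) = -5 + 3*B
j(-2 - H, 18)/X = (-5 + 3*18)/(-4) = (-5 + 54)*(-1/4) = 49*(-1/4) = -49/4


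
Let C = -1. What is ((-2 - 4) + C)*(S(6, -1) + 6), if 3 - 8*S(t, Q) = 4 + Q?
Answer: -42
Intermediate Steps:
S(t, Q) = -⅛ - Q/8 (S(t, Q) = 3/8 - (4 + Q)/8 = 3/8 + (-½ - Q/8) = -⅛ - Q/8)
((-2 - 4) + C)*(S(6, -1) + 6) = ((-2 - 4) - 1)*((-⅛ - ⅛*(-1)) + 6) = (-6 - 1)*((-⅛ + ⅛) + 6) = -7*(0 + 6) = -7*6 = -42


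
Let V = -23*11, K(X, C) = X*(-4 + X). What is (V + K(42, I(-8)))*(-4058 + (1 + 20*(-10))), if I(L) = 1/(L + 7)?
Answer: -5717151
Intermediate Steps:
I(L) = 1/(7 + L)
V = -253
(V + K(42, I(-8)))*(-4058 + (1 + 20*(-10))) = (-253 + 42*(-4 + 42))*(-4058 + (1 + 20*(-10))) = (-253 + 42*38)*(-4058 + (1 - 200)) = (-253 + 1596)*(-4058 - 199) = 1343*(-4257) = -5717151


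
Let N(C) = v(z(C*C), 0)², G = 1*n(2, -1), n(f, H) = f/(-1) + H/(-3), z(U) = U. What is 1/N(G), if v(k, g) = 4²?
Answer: 1/256 ≈ 0.0039063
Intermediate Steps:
v(k, g) = 16
n(f, H) = -f - H/3 (n(f, H) = f*(-1) + H*(-⅓) = -f - H/3)
G = -5/3 (G = 1*(-1*2 - ⅓*(-1)) = 1*(-2 + ⅓) = 1*(-5/3) = -5/3 ≈ -1.6667)
N(C) = 256 (N(C) = 16² = 256)
1/N(G) = 1/256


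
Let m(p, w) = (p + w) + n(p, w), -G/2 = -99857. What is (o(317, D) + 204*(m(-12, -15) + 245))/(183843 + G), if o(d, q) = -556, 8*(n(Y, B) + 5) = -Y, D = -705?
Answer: 43202/383557 ≈ 0.11264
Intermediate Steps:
G = 199714 (G = -2*(-99857) = 199714)
n(Y, B) = -5 - Y/8 (n(Y, B) = -5 + (-Y)/8 = -5 - Y/8)
m(p, w) = -5 + w + 7*p/8 (m(p, w) = (p + w) + (-5 - p/8) = -5 + w + 7*p/8)
(o(317, D) + 204*(m(-12, -15) + 245))/(183843 + G) = (-556 + 204*((-5 - 15 + (7/8)*(-12)) + 245))/(183843 + 199714) = (-556 + 204*((-5 - 15 - 21/2) + 245))/383557 = (-556 + 204*(-61/2 + 245))*(1/383557) = (-556 + 204*(429/2))*(1/383557) = (-556 + 43758)*(1/383557) = 43202*(1/383557) = 43202/383557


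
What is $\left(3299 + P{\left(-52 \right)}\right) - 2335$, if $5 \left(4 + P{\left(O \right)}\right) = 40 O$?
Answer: $544$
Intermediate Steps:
$P{\left(O \right)} = -4 + 8 O$ ($P{\left(O \right)} = -4 + \frac{40 O}{5} = -4 + 8 O$)
$\left(3299 + P{\left(-52 \right)}\right) - 2335 = \left(3299 + \left(-4 + 8 \left(-52\right)\right)\right) - 2335 = \left(3299 - 420\right) - 2335 = 2879 - 2335 = 544$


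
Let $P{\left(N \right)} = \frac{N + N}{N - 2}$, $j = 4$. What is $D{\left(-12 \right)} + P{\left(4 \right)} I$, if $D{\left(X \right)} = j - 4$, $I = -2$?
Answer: $-8$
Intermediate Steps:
$P{\left(N \right)} = \frac{2 N}{-2 + N}$
$D{\left(X \right)} = 0$ ($D{\left(X \right)} = 4 - 4 = 0$)
$D{\left(-12 \right)} + P{\left(4 \right)} I = 0 + 2 \cdot 4 \frac{1}{-2 + 4} \left(-2\right) = 0 + 2 \cdot 4 \cdot \frac{1}{2} \left(-2\right) = 0 + 4 \left(-2\right) = 0 - 8 = -8$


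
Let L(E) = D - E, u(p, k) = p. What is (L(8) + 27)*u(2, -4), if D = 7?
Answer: 52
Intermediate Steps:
L(E) = 7 - E
(L(8) + 27)*u(2, -4) = ((7 - 1*8) + 27)*2 = ((7 - 8) + 27)*2 = (-1 + 27)*2 = 26*2 = 52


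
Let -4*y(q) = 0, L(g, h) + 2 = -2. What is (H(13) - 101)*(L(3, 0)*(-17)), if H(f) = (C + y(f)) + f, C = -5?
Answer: -6324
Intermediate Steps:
L(g, h) = -4 (L(g, h) = -2 - 2 = -4)
y(q) = 0 (y(q) = -¼*0 = 0)
H(f) = -5 + f (H(f) = (-5 + 0) + f = -5 + f)
(H(13) - 101)*(L(3, 0)*(-17)) = ((-5 + 13) - 101)*(-4*(-17)) = (8 - 101)*68 = -93*68 = -6324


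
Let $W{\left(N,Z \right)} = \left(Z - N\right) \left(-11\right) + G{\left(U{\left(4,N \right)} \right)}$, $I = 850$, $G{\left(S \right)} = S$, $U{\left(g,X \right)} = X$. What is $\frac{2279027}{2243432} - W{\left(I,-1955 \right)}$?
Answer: $- \frac{71125732533}{2243432} \approx -31704.0$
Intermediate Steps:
$W{\left(N,Z \right)} = - 11 Z + 12 N$ ($W{\left(N,Z \right)} = \left(Z - N\right) \left(-11\right) + N = \left(- 11 Z + 11 N\right) + N = - 11 Z + 12 N$)
$\frac{2279027}{2243432} - W{\left(I,-1955 \right)} = \frac{2279027}{2243432} - \left(\left(-11\right) \left(-1955\right) + 12 \cdot 850\right) = 2279027 \cdot \frac{1}{2243432} - \left(21505 + 10200\right) = \frac{2279027}{2243432} - 31705 = - \frac{71125732533}{2243432}$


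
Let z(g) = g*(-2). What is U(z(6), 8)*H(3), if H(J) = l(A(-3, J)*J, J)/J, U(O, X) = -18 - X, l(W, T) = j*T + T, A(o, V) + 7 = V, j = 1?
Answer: -52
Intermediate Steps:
A(o, V) = -7 + V
l(W, T) = 2*T (l(W, T) = 1*T + T = T + T = 2*T)
z(g) = -2*g
H(J) = 2 (H(J) = (2*J)/J = 2)
U(z(6), 8)*H(3) = (-18 - 1*8)*2 = (-18 - 8)*2 = -26*2 = -52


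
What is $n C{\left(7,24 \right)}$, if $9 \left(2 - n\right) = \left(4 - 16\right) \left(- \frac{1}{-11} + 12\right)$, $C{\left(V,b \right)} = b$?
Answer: $\frac{4784}{11} \approx 434.91$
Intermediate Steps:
$n = \frac{598}{33}$ ($n = 2 - \frac{\left(4 - 16\right) \left(- \frac{1}{-11} + 12\right)}{9} = 2 - \frac{\left(-12\right) \left(\left(-1\right) \left(- \frac{1}{11}\right) + 12\right)}{9} = 2 - \frac{\left(-12\right) \left(\frac{1}{11} + 12\right)}{9} = 2 - \frac{\left(-12\right) \frac{133}{11}}{9} = 2 - - \frac{532}{33} = 2 + \frac{532}{33} = \frac{598}{33} \approx 18.121$)
$n C{\left(7,24 \right)} = \frac{598}{33} \cdot 24 = \frac{4784}{11}$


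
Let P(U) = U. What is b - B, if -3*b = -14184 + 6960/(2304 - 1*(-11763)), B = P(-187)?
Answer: 69136985/14067 ≈ 4914.8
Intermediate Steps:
B = -187
b = 66506456/14067 (b = -(-14184 + 6960/(2304 - 1*(-11763)))/3 = -(-14184 + 6960/(2304 + 11763))/3 = -(-14184 + 6960/14067)/3 = -(-14184 + 6960*(1/14067))/3 = -(-14184 + 2320/4689)/3 = -1/3*(-66506456/4689) = 66506456/14067 ≈ 4727.8)
b - B = 66506456/14067 - 1*(-187) = 66506456/14067 + 187 = 69136985/14067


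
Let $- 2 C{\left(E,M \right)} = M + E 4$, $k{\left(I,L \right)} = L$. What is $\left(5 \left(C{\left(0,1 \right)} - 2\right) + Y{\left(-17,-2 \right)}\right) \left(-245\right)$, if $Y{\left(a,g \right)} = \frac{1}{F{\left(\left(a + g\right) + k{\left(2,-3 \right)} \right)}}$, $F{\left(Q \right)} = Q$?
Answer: $\frac{33810}{11} \approx 3073.6$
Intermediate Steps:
$C{\left(E,M \right)} = - 2 E - \frac{M}{2}$ ($C{\left(E,M \right)} = - \frac{M + E 4}{2} = - \frac{M + 4 E}{2} = - 2 E - \frac{M}{2}$)
$Y{\left(a,g \right)} = \frac{1}{-3 + a + g}$ ($Y{\left(a,g \right)} = \frac{1}{\left(a + g\right) - 3} = \frac{1}{-3 + a + g}$)
$\left(5 \left(C{\left(0,1 \right)} - 2\right) + Y{\left(-17,-2 \right)}\right) \left(-245\right) = \left(5 \left(\left(\left(-2\right) 0 - \frac{1}{2}\right) - 2\right) + \frac{1}{-3 - 17 - 2}\right) \left(-245\right) = \left(5 \left(\left(0 - \frac{1}{2}\right) - 2\right) + \frac{1}{-22}\right) \left(-245\right) = \left(5 \left(- \frac{1}{2} - 2\right) - \frac{1}{22}\right) \left(-245\right) = \left(5 \left(- \frac{5}{2}\right) - \frac{1}{22}\right) \left(-245\right) = \left(- \frac{25}{2} - \frac{1}{22}\right) \left(-245\right) = \left(- \frac{138}{11}\right) \left(-245\right) = \frac{33810}{11}$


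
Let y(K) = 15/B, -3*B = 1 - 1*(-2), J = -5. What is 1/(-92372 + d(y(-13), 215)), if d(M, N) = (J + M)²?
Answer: -1/91972 ≈ -1.0873e-5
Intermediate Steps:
B = -1 (B = -(1 - 1*(-2))/3 = -(1 + 2)/3 = -⅓*3 = -1)
y(K) = -15 (y(K) = 15/(-1) = 15*(-1) = -15)
d(M, N) = (-5 + M)²
1/(-92372 + d(y(-13), 215)) = 1/(-92372 + (-5 - 15)²) = 1/(-92372 + (-20)²) = 1/(-92372 + 400) = 1/(-91972) = -1/91972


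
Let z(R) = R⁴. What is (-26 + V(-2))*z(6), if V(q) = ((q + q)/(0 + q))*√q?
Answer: -33696 + 2592*I*√2 ≈ -33696.0 + 3665.6*I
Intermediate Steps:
V(q) = 2*√q (V(q) = ((2*q)/q)*√q = 2*√q)
(-26 + V(-2))*z(6) = (-26 + 2*√(-2))*6⁴ = (-26 + 2*(I*√2))*1296 = (-26 + 2*I*√2)*1296 = -33696 + 2592*I*√2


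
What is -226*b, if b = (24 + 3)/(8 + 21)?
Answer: -6102/29 ≈ -210.41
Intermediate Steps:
b = 27/29 ≈ 0.93103
-226*b = -226*27/29 = -6102/29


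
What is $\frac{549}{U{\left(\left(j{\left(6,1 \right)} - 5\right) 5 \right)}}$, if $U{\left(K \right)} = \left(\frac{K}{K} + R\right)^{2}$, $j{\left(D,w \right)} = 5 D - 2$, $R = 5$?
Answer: $\frac{61}{4} \approx 15.25$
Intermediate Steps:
$j{\left(D,w \right)} = -2 + 5 D$
$U{\left(K \right)} = 36$ ($U{\left(K \right)} = \left(\frac{K}{K} + 5\right)^{2} = \left(1 + 5\right)^{2} = 6^{2} = 36$)
$\frac{549}{U{\left(\left(j{\left(6,1 \right)} - 5\right) 5 \right)}} = \frac{549}{36} = 549 \cdot \frac{1}{36} = \frac{61}{4}$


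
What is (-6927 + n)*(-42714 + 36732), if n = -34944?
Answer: 250472322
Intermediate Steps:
(-6927 + n)*(-42714 + 36732) = (-6927 - 34944)*(-42714 + 36732) = -41871*(-5982) = 250472322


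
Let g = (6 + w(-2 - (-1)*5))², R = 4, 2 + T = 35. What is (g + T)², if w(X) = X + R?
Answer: 40804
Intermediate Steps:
T = 33 (T = -2 + 35 = 33)
w(X) = 4 + X (w(X) = X + 4 = 4 + X)
g = 169 (g = (6 + (4 + (-2 - (-1)*5)))² = (6 + (4 + (-2 - 1*(-5))))² = (6 + (4 + (-2 + 5)))² = (6 + (4 + 3))² = (6 + 7)² = 13² = 169)
(g + T)² = (169 + 33)² = 202² = 40804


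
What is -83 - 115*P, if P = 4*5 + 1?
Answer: -2498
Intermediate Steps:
P = 21 (P = 20 + 1 = 21)
-83 - 115*P = -83 - 115*21 = -83 - 2415 = -2498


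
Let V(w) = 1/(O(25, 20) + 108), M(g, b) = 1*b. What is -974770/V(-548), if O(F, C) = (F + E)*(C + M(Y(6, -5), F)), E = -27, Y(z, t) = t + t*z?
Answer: -17545860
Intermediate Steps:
M(g, b) = b
O(F, C) = (-27 + F)*(C + F) (O(F, C) = (F - 27)*(C + F) = (-27 + F)*(C + F))
V(w) = 1/18 (V(w) = 1/((25² - 27*20 - 27*25 + 20*25) + 108) = 1/((625 - 540 - 675 + 500) + 108) = 1/(-90 + 108) = 1/18)
-974770/V(-548) = -974770/1/18 = -974770*18 = -17545860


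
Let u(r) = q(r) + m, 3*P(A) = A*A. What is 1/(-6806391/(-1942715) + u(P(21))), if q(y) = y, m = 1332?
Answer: 1942715/2880081876 ≈ 0.00067453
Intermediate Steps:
P(A) = A²/3 (P(A) = (A*A)/3 = A²/3)
u(r) = 1332 + r (u(r) = r + 1332 = 1332 + r)
1/(-6806391/(-1942715) + u(P(21))) = 1/(-6806391/(-1942715) + (1332 + (⅓)*21²)) = 1/(-6806391*(-1/1942715) + (1332 + (⅓)*441)) = 1/(6806391/1942715 + (1332 + 147)) = 1/(6806391/1942715 + 1479) = 1/(2880081876/1942715) = 1942715/2880081876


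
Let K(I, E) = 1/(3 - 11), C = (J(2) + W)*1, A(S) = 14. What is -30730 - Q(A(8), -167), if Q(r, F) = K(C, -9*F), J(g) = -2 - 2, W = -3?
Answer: -245839/8 ≈ -30730.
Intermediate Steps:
J(g) = -4
C = -7 (C = (-4 - 3)*1 = -7*1 = -7)
K(I, E) = -⅛ (K(I, E) = 1/(-8) = -⅛)
Q(r, F) = -⅛
-30730 - Q(A(8), -167) = -30730 - 1*(-⅛) = -30730 + ⅛ = -245839/8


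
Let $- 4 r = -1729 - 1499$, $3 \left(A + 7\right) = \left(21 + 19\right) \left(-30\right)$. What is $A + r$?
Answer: $400$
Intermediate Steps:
$A = -407$ ($A = -7 + \frac{\left(21 + 19\right) \left(-30\right)}{3} = -7 + \frac{40 \left(-30\right)}{3} = -7 + \frac{1}{3} \left(-1200\right) = -7 - 400 = -407$)
$r = 807$ ($r = - \frac{-1729 - 1499}{4} = \left(- \frac{1}{4}\right) \left(-3228\right) = 807$)
$A + r = -407 + 807 = 400$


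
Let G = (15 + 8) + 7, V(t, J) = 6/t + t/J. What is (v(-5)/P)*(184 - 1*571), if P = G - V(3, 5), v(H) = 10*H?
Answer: 96750/137 ≈ 706.20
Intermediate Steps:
G = 30 (G = 23 + 7 = 30)
P = 137/5 (P = 30 - (6/3 + 3/5) = 30 - (6*(⅓) + 3*(⅕)) = 30 - (2 + ⅗) = 30 - 1*13/5 = 30 - 13/5 = 137/5 ≈ 27.400)
(v(-5)/P)*(184 - 1*571) = ((10*(-5))/(137/5))*(184 - 1*571) = (-50*5/137)*(184 - 571) = -250/137*(-387) = 96750/137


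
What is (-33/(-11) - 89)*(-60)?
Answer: 5160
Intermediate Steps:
(-33/(-11) - 89)*(-60) = (-33*(-1/11) - 89)*(-60) = (3 - 89)*(-60) = -86*(-60) = 5160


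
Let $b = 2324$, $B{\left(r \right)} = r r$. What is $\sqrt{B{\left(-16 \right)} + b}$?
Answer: $2 \sqrt{645} \approx 50.794$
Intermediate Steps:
$B{\left(r \right)} = r^{2}$
$\sqrt{B{\left(-16 \right)} + b} = \sqrt{\left(-16\right)^{2} + 2324} = \sqrt{256 + 2324} = \sqrt{2580} = 2 \sqrt{645}$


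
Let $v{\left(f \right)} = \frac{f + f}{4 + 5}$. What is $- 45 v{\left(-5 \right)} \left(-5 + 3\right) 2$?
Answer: $-200$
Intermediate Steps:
$v{\left(f \right)} = \frac{2 f}{9}$
$- 45 v{\left(-5 \right)} \left(-5 + 3\right) 2 = - 45 \cdot \frac{2}{9} \left(-5\right) \left(-5 + 3\right) 2 = \left(-45\right) \left(- \frac{10}{9}\right) \left(\left(-2\right) 2\right) = 50 \left(-4\right) = -200$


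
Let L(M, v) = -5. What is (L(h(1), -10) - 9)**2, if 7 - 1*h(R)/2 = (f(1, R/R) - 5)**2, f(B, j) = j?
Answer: 196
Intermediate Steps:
h(R) = -18 (h(R) = 14 - 2*(R/R - 5)**2 = 14 - 2*(1 - 5)**2 = 14 - 2*(-4)**2 = 14 - 2*16 = 14 - 32 = -18)
(L(h(1), -10) - 9)**2 = (-5 - 9)**2 = (-14)**2 = 196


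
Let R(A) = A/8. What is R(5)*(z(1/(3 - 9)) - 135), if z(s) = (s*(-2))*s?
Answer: -12155/144 ≈ -84.410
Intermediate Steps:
R(A) = A/8 (R(A) = A*(⅛) = A/8)
z(s) = -2*s² (z(s) = (-2*s)*s = -2*s²)
R(5)*(z(1/(3 - 9)) - 135) = ((⅛)*5)*(-2/(3 - 9)² - 135) = 5*(-2*(1/(-6))² - 135)/8 = 5*(-2*(-⅙)² - 135)/8 = 5*(-2*1/36 - 135)/8 = 5*(-1/18 - 135)/8 = (5/8)*(-2431/18) = -12155/144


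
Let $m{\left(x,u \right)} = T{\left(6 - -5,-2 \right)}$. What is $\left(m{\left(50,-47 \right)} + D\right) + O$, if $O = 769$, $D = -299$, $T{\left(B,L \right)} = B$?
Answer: $481$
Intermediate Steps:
$m{\left(x,u \right)} = 11$ ($m{\left(x,u \right)} = 6 - -5 = 6 + 5 = 11$)
$\left(m{\left(50,-47 \right)} + D\right) + O = \left(11 - 299\right) + 769 = -288 + 769 = 481$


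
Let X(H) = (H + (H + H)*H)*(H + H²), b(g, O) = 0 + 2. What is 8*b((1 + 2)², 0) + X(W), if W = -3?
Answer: 106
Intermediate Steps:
b(g, O) = 2
X(H) = (H + H²)*(H + 2*H²) (X(H) = (H + (2*H)*H)*(H + H²) = (H + 2*H²)*(H + H²) = (H + H²)*(H + 2*H²))
8*b((1 + 2)², 0) + X(W) = 8*2 + (-3)²*(1 + 2*(-3)² + 3*(-3)) = 16 + 9*(1 + 2*9 - 9) = 16 + 9*(1 + 18 - 9) = 16 + 9*10 = 16 + 90 = 106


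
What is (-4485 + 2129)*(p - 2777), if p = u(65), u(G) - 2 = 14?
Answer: 6504916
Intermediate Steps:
u(G) = 16 (u(G) = 2 + 14 = 16)
p = 16
(-4485 + 2129)*(p - 2777) = (-4485 + 2129)*(16 - 2777) = -2356*(-2761) = 6504916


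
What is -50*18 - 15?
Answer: -915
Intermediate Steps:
-50*18 - 15 = -900 - 15 = -915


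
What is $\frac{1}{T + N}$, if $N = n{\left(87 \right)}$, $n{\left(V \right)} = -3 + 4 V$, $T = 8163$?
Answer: $\frac{1}{8508} \approx 0.00011754$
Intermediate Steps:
$N = 345$ ($N = -3 + 4 \cdot 87 = -3 + 348 = 345$)
$\frac{1}{T + N} = \frac{1}{8163 + 345} = \frac{1}{8508}$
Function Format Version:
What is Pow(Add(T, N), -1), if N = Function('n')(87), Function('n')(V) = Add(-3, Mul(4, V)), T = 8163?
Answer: Rational(1, 8508) ≈ 0.00011754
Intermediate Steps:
N = 345 (N = Add(-3, Mul(4, 87)) = Add(-3, 348) = 345)
Pow(Add(T, N), -1) = Pow(Add(8163, 345), -1) = Pow(8508, -1) = Rational(1, 8508)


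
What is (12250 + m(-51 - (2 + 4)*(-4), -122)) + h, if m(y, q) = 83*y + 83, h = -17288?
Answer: -7196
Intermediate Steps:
m(y, q) = 83 + 83*y
(12250 + m(-51 - (2 + 4)*(-4), -122)) + h = (12250 + (83 + 83*(-51 - (2 + 4)*(-4)))) - 17288 = (12250 + (83 + 83*(-51 - 6*(-4)))) - 17288 = (12250 + (83 + 83*(-51 - 1*(-24)))) - 17288 = (12250 + (83 + 83*(-51 + 24))) - 17288 = (12250 + (83 + 83*(-27))) - 17288 = (12250 + (83 - 2241)) - 17288 = (12250 - 2158) - 17288 = 10092 - 17288 = -7196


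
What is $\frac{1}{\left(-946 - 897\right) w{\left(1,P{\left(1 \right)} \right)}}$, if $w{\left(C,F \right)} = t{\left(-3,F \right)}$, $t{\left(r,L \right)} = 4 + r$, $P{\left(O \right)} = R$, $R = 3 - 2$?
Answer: $- \frac{1}{1843} \approx -0.00054259$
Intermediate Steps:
$R = 1$ ($R = 3 - 2 = 1$)
$P{\left(O \right)} = 1$
$w{\left(C,F \right)} = 1$ ($w{\left(C,F \right)} = 4 - 3 = 1$)
$\frac{1}{\left(-946 - 897\right) w{\left(1,P{\left(1 \right)} \right)}} = \frac{1}{\left(-946 - 897\right) 1} = \frac{1}{-1843} \cdot 1 = \left(- \frac{1}{1843}\right) 1 = - \frac{1}{1843}$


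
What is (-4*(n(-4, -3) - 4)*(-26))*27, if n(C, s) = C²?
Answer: 33696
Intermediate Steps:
(-4*(n(-4, -3) - 4)*(-26))*27 = (-4*((-4)² - 4)*(-26))*27 = (-4*(16 - 4)*(-26))*27 = (-4*12*(-26))*27 = -48*(-26)*27 = 1248*27 = 33696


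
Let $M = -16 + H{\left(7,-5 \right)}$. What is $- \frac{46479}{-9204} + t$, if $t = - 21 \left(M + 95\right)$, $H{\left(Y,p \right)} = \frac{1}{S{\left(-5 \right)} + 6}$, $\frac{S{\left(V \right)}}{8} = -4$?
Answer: $- \frac{5071841}{3068} \approx -1653.1$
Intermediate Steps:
$S{\left(V \right)} = -32$ ($S{\left(V \right)} = 8 \left(-4\right) = -32$)
$H{\left(Y,p \right)} = - \frac{1}{26}$ ($H{\left(Y,p \right)} = \frac{1}{-32 + 6} = \frac{1}{-26} = - \frac{1}{26}$)
$M = - \frac{417}{26}$ ($M = -16 - \frac{1}{26} = - \frac{417}{26} \approx -16.038$)
$t = - \frac{43113}{26}$ ($t = - 21 \left(- \frac{417}{26} + 95\right) = \left(-21\right) \frac{2053}{26} = - \frac{43113}{26} \approx -1658.2$)
$- \frac{46479}{-9204} + t = - \frac{46479}{-9204} - \frac{43113}{26} = \left(-46479\right) \left(- \frac{1}{9204}\right) - \frac{43113}{26} = \frac{15493}{3068} - \frac{43113}{26} = - \frac{5071841}{3068}$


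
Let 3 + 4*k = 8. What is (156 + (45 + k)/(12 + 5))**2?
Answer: 116488849/4624 ≈ 25192.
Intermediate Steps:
k = 5/4 (k = -3/4 + (1/4)*8 = -3/4 + 2 = 5/4 ≈ 1.2500)
(156 + (45 + k)/(12 + 5))**2 = (156 + (45 + 5/4)/(12 + 5))**2 = (156 + (185/4)/17)**2 = (156 + (185/4)*(1/17))**2 = (156 + 185/68)**2 = (10793/68)**2 = 116488849/4624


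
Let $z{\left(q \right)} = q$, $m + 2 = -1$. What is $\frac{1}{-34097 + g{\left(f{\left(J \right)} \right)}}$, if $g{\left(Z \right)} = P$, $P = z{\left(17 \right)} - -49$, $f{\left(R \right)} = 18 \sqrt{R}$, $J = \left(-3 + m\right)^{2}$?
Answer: $- \frac{1}{34031} \approx -2.9385 \cdot 10^{-5}$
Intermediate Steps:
$m = -3$ ($m = -2 - 1 = -3$)
$J = 36$ ($J = \left(-3 - 3\right)^{2} = \left(-6\right)^{2} = 36$)
$P = 66$ ($P = 17 - -49 = 17 + 49 = 66$)
$g{\left(Z \right)} = 66$
$\frac{1}{-34097 + g{\left(f{\left(J \right)} \right)}} = \frac{1}{-34097 + 66} = \frac{1}{-34031} = - \frac{1}{34031}$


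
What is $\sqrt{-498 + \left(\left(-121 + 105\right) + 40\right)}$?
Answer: $i \sqrt{474} \approx 21.772 i$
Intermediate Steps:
$\sqrt{-498 + \left(\left(-121 + 105\right) + 40\right)} = \sqrt{-498 + \left(-16 + 40\right)} = \sqrt{-498 + 24} = \sqrt{-474} = i \sqrt{474}$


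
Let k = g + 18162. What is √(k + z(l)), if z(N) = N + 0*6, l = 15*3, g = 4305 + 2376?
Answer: 2*√6222 ≈ 157.76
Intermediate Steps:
g = 6681
l = 45
z(N) = N (z(N) = N + 0 = N)
k = 24843 (k = 6681 + 18162 = 24843)
√(k + z(l)) = √(24843 + 45) = √24888 = 2*√6222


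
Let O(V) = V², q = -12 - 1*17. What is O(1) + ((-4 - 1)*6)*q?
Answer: 871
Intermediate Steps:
q = -29 (q = -12 - 17 = -29)
O(1) + ((-4 - 1)*6)*q = 1² + ((-4 - 1)*6)*(-29) = 1 - 5*6*(-29) = 1 - 30*(-29) = 1 + 870 = 871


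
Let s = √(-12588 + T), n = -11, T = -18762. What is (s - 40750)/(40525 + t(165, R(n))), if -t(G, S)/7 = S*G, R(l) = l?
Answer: -4075/5323 + I*√1254/10646 ≈ -0.76555 + 0.0033263*I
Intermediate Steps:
s = 5*I*√1254 (s = √(-12588 - 18762) = √(-31350) = 5*I*√1254 ≈ 177.06*I)
t(G, S) = -7*G*S (t(G, S) = -7*S*G = -7*G*S)
(s - 40750)/(40525 + t(165, R(n))) = (5*I*√1254 - 40750)/(40525 - 7*165*(-11)) = (-40750 + 5*I*√1254)/(40525 + 12705) = (-40750 + 5*I*√1254)/53230 = (-40750 + 5*I*√1254)*(1/53230) = -4075/5323 + I*√1254/10646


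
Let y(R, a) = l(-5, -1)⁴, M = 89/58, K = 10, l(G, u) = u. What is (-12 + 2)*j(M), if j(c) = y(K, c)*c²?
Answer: -39605/1682 ≈ -23.546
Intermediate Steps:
M = 89/58 (M = 89*(1/58) = 89/58 ≈ 1.5345)
y(R, a) = 1 (y(R, a) = (-1)⁴ = 1)
j(c) = c² (j(c) = 1*c² = c²)
(-12 + 2)*j(M) = (-12 + 2)*(89/58)² = -10*7921/3364 = -39605/1682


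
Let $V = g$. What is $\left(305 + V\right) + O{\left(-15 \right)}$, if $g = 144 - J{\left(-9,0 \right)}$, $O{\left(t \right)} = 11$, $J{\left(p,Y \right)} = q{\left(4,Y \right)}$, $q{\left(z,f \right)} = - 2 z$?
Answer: $468$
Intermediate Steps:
$J{\left(p,Y \right)} = -8$ ($J{\left(p,Y \right)} = \left(-2\right) 4 = -8$)
$g = 152$ ($g = 144 - -8 = 144 + 8 = 152$)
$V = 152$
$\left(305 + V\right) + O{\left(-15 \right)} = \left(305 + 152\right) + 11 = 457 + 11 = 468$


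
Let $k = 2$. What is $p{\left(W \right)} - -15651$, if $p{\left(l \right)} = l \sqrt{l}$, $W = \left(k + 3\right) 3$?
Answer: $15651 + 15 \sqrt{15} \approx 15709.0$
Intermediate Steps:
$W = 15$ ($W = \left(2 + 3\right) 3 = 5 \cdot 3 = 15$)
$p{\left(l \right)} = l^{\frac{3}{2}}$
$p{\left(W \right)} - -15651 = 15^{\frac{3}{2}} - -15651 = 15 \sqrt{15} + 15651 = 15651 + 15 \sqrt{15}$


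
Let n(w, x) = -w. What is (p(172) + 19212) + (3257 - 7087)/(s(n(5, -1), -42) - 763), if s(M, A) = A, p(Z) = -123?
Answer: 3074095/161 ≈ 19094.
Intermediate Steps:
(p(172) + 19212) + (3257 - 7087)/(s(n(5, -1), -42) - 763) = (-123 + 19212) + (3257 - 7087)/(-42 - 763) = 19089 - 3830/(-805) = 19089 - 3830*(-1/805) = 19089 + 766/161 = 3074095/161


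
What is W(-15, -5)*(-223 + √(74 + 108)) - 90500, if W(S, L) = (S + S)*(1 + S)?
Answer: -184160 + 420*√182 ≈ -1.7849e+5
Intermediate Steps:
W(S, L) = 2*S*(1 + S) (W(S, L) = (2*S)*(1 + S) = 2*S*(1 + S))
W(-15, -5)*(-223 + √(74 + 108)) - 90500 = (2*(-15)*(1 - 15))*(-223 + √(74 + 108)) - 90500 = (2*(-15)*(-14))*(-223 + √182) - 90500 = 420*(-223 + √182) - 90500 = (-93660 + 420*√182) - 90500 = -184160 + 420*√182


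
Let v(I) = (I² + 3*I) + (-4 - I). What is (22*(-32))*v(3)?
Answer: -7744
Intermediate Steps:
v(I) = -4 + I² + 2*I
(22*(-32))*v(3) = (22*(-32))*(-4 + 3² + 2*3) = -704*(-4 + 9 + 6) = -704*11 = -7744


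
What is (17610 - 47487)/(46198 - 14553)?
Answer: -29877/31645 ≈ -0.94413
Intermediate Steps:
(17610 - 47487)/(46198 - 14553) = -29877/31645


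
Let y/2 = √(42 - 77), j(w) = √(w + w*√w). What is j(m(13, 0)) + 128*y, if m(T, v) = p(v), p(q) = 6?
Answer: √(6 + 6*√6) + 256*I*√35 ≈ 4.5494 + 1514.5*I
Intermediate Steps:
m(T, v) = 6
j(w) = √(w + w^(3/2))
y = 2*I*√35 (y = 2*√(42 - 77) = 2*√(-35) = 2*(I*√35) = 2*I*√35 ≈ 11.832*I)
j(m(13, 0)) + 128*y = √(6 + 6^(3/2)) + 128*(2*I*√35) = √(6 + 6*√6) + 256*I*√35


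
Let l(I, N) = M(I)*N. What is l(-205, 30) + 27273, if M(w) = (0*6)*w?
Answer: 27273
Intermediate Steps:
M(w) = 0 (M(w) = 0*w = 0)
l(I, N) = 0 (l(I, N) = 0*N = 0)
l(-205, 30) + 27273 = 0 + 27273 = 27273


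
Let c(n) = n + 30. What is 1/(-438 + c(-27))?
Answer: -1/435 ≈ -0.0022989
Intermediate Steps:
c(n) = 30 + n
1/(-438 + c(-27)) = 1/(-438 + (30 - 27)) = 1/(-438 + 3) = 1/(-435) = -1/435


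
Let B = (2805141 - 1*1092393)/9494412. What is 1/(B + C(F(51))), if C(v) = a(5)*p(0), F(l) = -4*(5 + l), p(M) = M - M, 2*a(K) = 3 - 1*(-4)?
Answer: 791201/142729 ≈ 5.5434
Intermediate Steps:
a(K) = 7/2 (a(K) = (3 - 1*(-4))/2 = (3 + 4)/2 = (1/2)*7 = 7/2)
p(M) = 0
F(l) = -20 - 4*l
C(v) = 0 (C(v) = (7/2)*0 = 0)
B = 142729/791201 (B = (2805141 - 1092393)*(1/9494412) = 1712748*(1/9494412) = 142729/791201 ≈ 0.18040)
1/(B + C(F(51))) = 1/(142729/791201 + 0) = 1/(142729/791201) = 791201/142729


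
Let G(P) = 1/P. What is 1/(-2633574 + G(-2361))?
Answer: -2361/6217868215 ≈ -3.7971e-7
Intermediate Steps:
1/(-2633574 + G(-2361)) = 1/(-2633574 + 1/(-2361)) = 1/(-2633574 - 1/2361) = 1/(-6217868215/2361) = -2361/6217868215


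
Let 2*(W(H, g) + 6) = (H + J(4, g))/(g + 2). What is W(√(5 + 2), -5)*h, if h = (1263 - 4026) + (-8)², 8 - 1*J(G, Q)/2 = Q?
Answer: 83669/3 + 2699*√7/6 ≈ 29080.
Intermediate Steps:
J(G, Q) = 16 - 2*Q
h = -2699 (h = -2763 + 64 = -2699)
W(H, g) = -6 + (16 + H - 2*g)/(2*(2 + g)) (W(H, g) = -6 + ((H + (16 - 2*g))/(g + 2))/2 = -6 + ((16 + H - 2*g)/(2 + g))/2 = -6 + (16 + H - 2*g)/(2*(2 + g)))
W(√(5 + 2), -5)*h = ((-8 + √(5 + 2) - 14*(-5))/(2*(2 - 5)))*(-2699) = ((½)*(-8 + √7 + 70)/(-3))*(-2699) = ((½)*(-⅓)*(62 + √7))*(-2699) = (-31/3 - √7/6)*(-2699) = 83669/3 + 2699*√7/6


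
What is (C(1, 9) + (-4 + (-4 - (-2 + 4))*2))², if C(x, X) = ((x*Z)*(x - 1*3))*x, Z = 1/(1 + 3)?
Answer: 1089/4 ≈ 272.25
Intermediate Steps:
Z = ¼ (Z = 1/4 = ¼ ≈ 0.25000)
C(x, X) = x²*(-3 + x)/4 (C(x, X) = ((x*(¼))*(x - 1*3))*x = ((x/4)*(x - 3))*x = ((x/4)*(-3 + x))*x = (x*(-3 + x)/4)*x = x²*(-3 + x)/4)
(C(1, 9) + (-4 + (-4 - (-2 + 4))*2))² = ((¼)*1²*(-3 + 1) + (-4 + (-4 - (-2 + 4))*2))² = ((¼)*1*(-2) + (-4 + (-4 - 1*2)*2))² = (-½ + (-4 + (-4 - 2)*2))² = (-½ + (-4 - 6*2))² = (-½ + (-4 - 12))² = (-½ - 16)² = (-33/2)² = 1089/4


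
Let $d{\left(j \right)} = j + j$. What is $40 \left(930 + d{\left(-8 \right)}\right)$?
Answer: $36560$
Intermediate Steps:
$d{\left(j \right)} = 2 j$
$40 \left(930 + d{\left(-8 \right)}\right) = 40 \left(930 + 2 \left(-8\right)\right) = 40 \left(930 - 16\right) = 40 \cdot 914 = 36560$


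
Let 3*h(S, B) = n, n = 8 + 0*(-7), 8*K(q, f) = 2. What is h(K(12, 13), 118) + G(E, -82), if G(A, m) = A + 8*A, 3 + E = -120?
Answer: -3313/3 ≈ -1104.3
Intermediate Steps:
K(q, f) = 1/4 (K(q, f) = (1/8)*2 = 1/4)
E = -123 (E = -3 - 120 = -123)
G(A, m) = 9*A
n = 8 (n = 8 + 0 = 8)
h(S, B) = 8/3 (h(S, B) = (1/3)*8 = 8/3)
h(K(12, 13), 118) + G(E, -82) = 8/3 + 9*(-123) = 8/3 - 1107 = -3313/3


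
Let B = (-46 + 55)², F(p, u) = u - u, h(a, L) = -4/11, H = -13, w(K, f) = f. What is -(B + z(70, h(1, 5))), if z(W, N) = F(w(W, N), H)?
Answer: -81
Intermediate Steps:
h(a, L) = -4/11 (h(a, L) = -4*1/11 = -4/11)
F(p, u) = 0
z(W, N) = 0
B = 81 (B = 9² = 81)
-(B + z(70, h(1, 5))) = -(81 + 0) = -1*81 = -81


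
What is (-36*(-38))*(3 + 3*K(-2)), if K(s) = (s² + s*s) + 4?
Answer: 53352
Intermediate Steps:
K(s) = 4 + 2*s² (K(s) = (s² + s²) + 4 = 2*s² + 4 = 4 + 2*s²)
(-36*(-38))*(3 + 3*K(-2)) = (-36*(-38))*(3 + 3*(4 + 2*(-2)²)) = 1368*(3 + 3*(4 + 2*4)) = 1368*(3 + 3*(4 + 8)) = 1368*(3 + 3*12) = 1368*(3 + 36) = 1368*39 = 53352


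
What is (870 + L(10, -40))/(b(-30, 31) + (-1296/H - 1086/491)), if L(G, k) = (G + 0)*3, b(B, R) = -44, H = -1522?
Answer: -168142950/8474461 ≈ -19.841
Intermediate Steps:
L(G, k) = 3*G (L(G, k) = G*3 = 3*G)
(870 + L(10, -40))/(b(-30, 31) + (-1296/H - 1086/491)) = (870 + 3*10)/(-44 + (-1296/(-1522) - 1086/491)) = (870 + 30)/(-44 + (-1296*(-1/1522) - 1086*1/491)) = 900/(-44 + (648/761 - 1086/491)) = 900/(-44 - 508278/373651) = 900/(-16948922/373651) = 900*(-373651/16948922) = -168142950/8474461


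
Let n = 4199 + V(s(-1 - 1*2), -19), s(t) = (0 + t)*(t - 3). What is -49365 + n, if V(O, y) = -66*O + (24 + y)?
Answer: -46349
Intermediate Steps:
s(t) = t*(-3 + t)
V(O, y) = 24 + y - 66*O
n = 3016 (n = 4199 + (24 - 19 - 66*(-1 - 1*2)*(-3 + (-1 - 1*2))) = 4199 + (24 - 19 - 66*(-1 - 2)*(-3 + (-1 - 2))) = 4199 + (24 - 19 - (-198)*(-3 - 3)) = 4199 + (24 - 19 - (-198)*(-6)) = 4199 + (24 - 19 - 66*18) = 4199 + (24 - 19 - 1188) = 4199 - 1183 = 3016)
-49365 + n = -49365 + 3016 = -46349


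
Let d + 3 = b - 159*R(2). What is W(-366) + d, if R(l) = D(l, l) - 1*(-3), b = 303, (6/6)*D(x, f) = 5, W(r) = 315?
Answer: -657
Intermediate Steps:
D(x, f) = 5
R(l) = 8 (R(l) = 5 - 1*(-3) = 5 + 3 = 8)
d = -972 (d = -3 + (303 - 159*8) = -3 + (303 - 1272) = -3 - 969 = -972)
W(-366) + d = 315 - 972 = -657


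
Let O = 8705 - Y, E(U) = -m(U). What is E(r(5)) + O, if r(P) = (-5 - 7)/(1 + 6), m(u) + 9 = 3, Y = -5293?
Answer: 14004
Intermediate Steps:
m(u) = -6 (m(u) = -9 + 3 = -6)
r(P) = -12/7
E(U) = 6 (E(U) = -1*(-6) = 6)
O = 13998 (O = 8705 - 1*(-5293) = 8705 + 5293 = 13998)
E(r(5)) + O = 6 + 13998 = 14004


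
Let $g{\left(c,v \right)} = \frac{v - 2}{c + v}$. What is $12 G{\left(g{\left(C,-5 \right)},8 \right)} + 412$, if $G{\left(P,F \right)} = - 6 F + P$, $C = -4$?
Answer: $- \frac{464}{3} \approx -154.67$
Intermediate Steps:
$g{\left(c,v \right)} = \frac{-2 + v}{c + v}$
$G{\left(P,F \right)} = P - 6 F$
$12 G{\left(g{\left(C,-5 \right)},8 \right)} + 412 = 12 \left(\frac{-2 - 5}{-4 - 5} - 48\right) + 412 = 12 \left(\frac{1}{-9} \left(-7\right) - 48\right) + 412 = 12 \left(\left(- \frac{1}{9}\right) \left(-7\right) - 48\right) + 412 = 12 \left(\frac{7}{9} - 48\right) + 412 = 12 \left(- \frac{425}{9}\right) + 412 = - \frac{1700}{3} + 412 = - \frac{464}{3}$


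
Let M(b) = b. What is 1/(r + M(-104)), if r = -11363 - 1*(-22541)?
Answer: 1/11074 ≈ 9.0302e-5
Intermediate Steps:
r = 11178 (r = -11363 + 22541 = 11178)
1/(r + M(-104)) = 1/(11178 - 104) = 1/11074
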